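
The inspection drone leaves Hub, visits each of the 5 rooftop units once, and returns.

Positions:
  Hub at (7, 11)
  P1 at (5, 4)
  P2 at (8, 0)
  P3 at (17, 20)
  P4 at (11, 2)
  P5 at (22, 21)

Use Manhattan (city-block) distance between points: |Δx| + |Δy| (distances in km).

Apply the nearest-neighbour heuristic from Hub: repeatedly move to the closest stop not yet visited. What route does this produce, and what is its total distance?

Hub → [P1:9 / P2:12 / P4:13 / P3:19 / P5:25] → P1 (9)
P1 → [P2:7 / P4:8 / P3:28 / P5:34] → P2 (7)
P2 → [P4:5 / P3:29 / P5:35] → P4 (5)
P4 → [P3:24 / P5:30] → P3 (24)
P3 → [P5:6] → P5 (6)
Return P5→Hub: 25.
Total = 9 + 7 + 5 + 24 + 6 + 25 = 76.

76 km along Hub → P1 → P2 → P4 → P3 → P5 → Hub.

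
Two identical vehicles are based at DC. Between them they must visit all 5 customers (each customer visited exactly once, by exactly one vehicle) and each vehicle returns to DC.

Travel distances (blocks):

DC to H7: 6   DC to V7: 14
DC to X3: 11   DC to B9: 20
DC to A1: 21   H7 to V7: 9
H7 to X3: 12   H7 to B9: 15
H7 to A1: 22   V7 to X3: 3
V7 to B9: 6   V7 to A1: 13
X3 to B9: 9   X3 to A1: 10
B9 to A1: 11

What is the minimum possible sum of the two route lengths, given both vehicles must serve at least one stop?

There are 2^4 − 1 = 15 ways to divide the 5 stops into two non-empty groups. For each, the best each vehicle can do is its own shortest tour through its group:
  {H7} + {V7, X3, B9, A1}: 12 + 52 = 64
  {V7} + {H7, X3, B9, A1}: 28 + 53 = 81
  {H7, V7} + {X3, B9, A1}: 29 + 52 = 81
  {X3} + {H7, V7, B9, A1}: 22 + 53 = 75
  {H7, X3} + {V7, B9, A1}: 29 + 52 = 81
  {V7, X3} + {H7, B9, A1}: 28 + 53 = 81
  … (15 splits in total)
Best: vehicle 1 DC → H7 → DC = 12; vehicle 2 DC → V7 → B9 → A1 → X3 → DC = 52; combined 64.

Minimum combined distance: 64 blocks.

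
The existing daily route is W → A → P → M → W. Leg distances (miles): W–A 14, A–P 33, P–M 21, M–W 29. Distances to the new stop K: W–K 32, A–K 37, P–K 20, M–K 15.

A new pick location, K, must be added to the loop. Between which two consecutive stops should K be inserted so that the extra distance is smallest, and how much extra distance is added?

Insertion cost between consecutive stops i–j is d(i,K) + d(K,j) − d(i,j):
  between W and A: 32 + 37 − 14 = 55
  between A and P: 37 + 20 − 33 = 24
  between P and M: 20 + 15 − 21 = 14
  between M and W: 15 + 32 − 29 = 18
Cheapest insertion is between P and M, adding 14.
New total = 97 + 14 = 111.

+14 miles — insert K between P and M.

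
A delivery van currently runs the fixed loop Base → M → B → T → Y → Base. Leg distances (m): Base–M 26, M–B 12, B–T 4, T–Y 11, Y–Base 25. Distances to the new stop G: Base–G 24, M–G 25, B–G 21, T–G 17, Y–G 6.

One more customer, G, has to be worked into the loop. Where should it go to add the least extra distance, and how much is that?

Insertion cost between consecutive stops i–j is d(i,G) + d(G,j) − d(i,j):
  between Base and M: 24 + 25 − 26 = 23
  between M and B: 25 + 21 − 12 = 34
  between B and T: 21 + 17 − 4 = 34
  between T and Y: 17 + 6 − 11 = 12
  between Y and Base: 6 + 24 − 25 = 5
Cheapest insertion is between Y and Base, adding 5.
New total = 78 + 5 = 83.

Adding 5 m by placing G on the Y–Base leg.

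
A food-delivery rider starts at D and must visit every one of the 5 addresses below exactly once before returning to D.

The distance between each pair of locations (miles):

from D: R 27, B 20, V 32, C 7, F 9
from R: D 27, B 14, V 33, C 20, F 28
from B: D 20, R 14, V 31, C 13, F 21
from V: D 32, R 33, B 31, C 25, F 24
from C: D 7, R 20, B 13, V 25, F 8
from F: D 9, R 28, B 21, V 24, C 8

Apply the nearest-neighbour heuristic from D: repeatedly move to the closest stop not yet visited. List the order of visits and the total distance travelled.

D → [C:7 / F:9 / B:20 / R:27 / V:32] → C (7)
C → [F:8 / B:13 / R:20 / V:25] → F (8)
F → [B:21 / V:24 / R:28] → B (21)
B → [R:14 / V:31] → R (14)
R → [V:33] → V (33)
Return V→D: 32.
Total = 7 + 8 + 21 + 14 + 33 + 32 = 115.

Total distance 115 miles via the nearest-neighbour route D → C → F → B → R → V → D.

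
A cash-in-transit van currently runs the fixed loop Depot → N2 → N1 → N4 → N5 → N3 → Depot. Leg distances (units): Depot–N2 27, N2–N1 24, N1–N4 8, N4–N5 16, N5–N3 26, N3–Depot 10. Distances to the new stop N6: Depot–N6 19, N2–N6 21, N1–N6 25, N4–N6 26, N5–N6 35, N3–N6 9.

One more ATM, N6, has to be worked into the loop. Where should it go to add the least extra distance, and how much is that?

Minimum extra distance: 13, inserting N6 between Depot and N2.

Insertion cost between consecutive stops i–j is d(i,N6) + d(N6,j) − d(i,j):
  between Depot and N2: 19 + 21 − 27 = 13
  between N2 and N1: 21 + 25 − 24 = 22
  between N1 and N4: 25 + 26 − 8 = 43
  between N4 and N5: 26 + 35 − 16 = 45
  between N5 and N3: 35 + 9 − 26 = 18
  between N3 and Depot: 9 + 19 − 10 = 18
Cheapest insertion is between Depot and N2, adding 13.
New total = 111 + 13 = 124.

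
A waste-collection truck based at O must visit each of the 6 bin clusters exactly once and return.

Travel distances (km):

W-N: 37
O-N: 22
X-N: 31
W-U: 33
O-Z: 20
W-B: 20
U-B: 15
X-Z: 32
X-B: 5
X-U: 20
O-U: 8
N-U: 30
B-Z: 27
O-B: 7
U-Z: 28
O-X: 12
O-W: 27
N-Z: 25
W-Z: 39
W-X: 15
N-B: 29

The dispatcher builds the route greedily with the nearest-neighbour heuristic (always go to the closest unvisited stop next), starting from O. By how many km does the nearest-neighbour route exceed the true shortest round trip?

Excess over optimum: 10 km.

From O: B=7, U=8, X=12, Z=20, N=22, W=27 → choose B (7).
From B: X=5, U=15, W=20, Z=27, N=29 → choose X (5).
From X: W=15, U=20, N=31, Z=32 → choose W (15).
From W: U=33, N=37, Z=39 → choose U (33).
From U: Z=28, N=30 → choose Z (28).
From Z: N=25 → choose N (25).
NN route O → B → X → W → U → Z → N → O costs 135.
Optimal: O → U → B → X → W → N → Z → O costs 125 (by enumerating all 360 distinct tours).
Excess = 135 − 125 = 10.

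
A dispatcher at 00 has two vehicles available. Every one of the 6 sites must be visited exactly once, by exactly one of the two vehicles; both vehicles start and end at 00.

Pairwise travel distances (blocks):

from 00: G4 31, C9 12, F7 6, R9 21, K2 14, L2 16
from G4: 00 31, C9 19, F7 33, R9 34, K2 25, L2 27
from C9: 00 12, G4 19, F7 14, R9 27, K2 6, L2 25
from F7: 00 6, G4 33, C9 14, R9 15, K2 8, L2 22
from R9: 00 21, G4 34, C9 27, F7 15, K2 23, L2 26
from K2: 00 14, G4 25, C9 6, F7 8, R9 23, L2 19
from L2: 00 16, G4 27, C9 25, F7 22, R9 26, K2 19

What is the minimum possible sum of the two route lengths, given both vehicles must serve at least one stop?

Minimum combined distance: 124 blocks.

Check every non-empty split of the stops between the two vehicles; for each half take its own optimal tour:
  {G4} + {C9, F7, R9, K2, L2}: 62 + 83 = 145
  {C9} + {G4, F7, R9, K2, L2}: 24 + 112 = 136
  {G4, C9} + {F7, R9, K2, L2}: 62 + 79 = 141
  {F7} + {G4, C9, R9, K2, L2}: 12 + 112 = 124
  {G4, F7} + {C9, R9, K2, L2}: 70 + 83 = 153
  {C9, F7} + {G4, R9, K2, L2}: 32 + 112 = 144
  … (31 splits in total)
Best: vehicle 1 00 → F7 → 00 = 12; vehicle 2 00 → R9 → K2 → C9 → G4 → L2 → 00 = 112; combined 124.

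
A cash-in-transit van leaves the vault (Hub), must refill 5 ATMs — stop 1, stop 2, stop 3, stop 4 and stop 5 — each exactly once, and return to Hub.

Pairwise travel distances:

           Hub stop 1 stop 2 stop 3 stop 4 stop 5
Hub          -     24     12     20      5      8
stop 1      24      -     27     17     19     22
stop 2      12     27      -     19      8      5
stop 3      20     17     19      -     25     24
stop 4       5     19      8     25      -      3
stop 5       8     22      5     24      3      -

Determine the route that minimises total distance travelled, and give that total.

Minimum total distance: 73.

With 5 stops there are 5!/2 = 60 distinct round trips (a route and its reverse cost the same).
Hub-stop 1-stop 2-stop 3-stop 4-stop 5-Hub: 24+27+19+25+3+8 = 106
Hub-stop 1-stop 2-stop 3-stop 5-stop 4-Hub: 24+27+19+24+3+5 = 102
Hub-stop 1-stop 2-stop 4-stop 3-stop 5-Hub: 24+27+8+25+24+8 = 116
Hub-stop 1-stop 2-stop 4-stop 5-stop 3-Hub: 24+27+8+3+24+20 = 106
Hub-stop 1-stop 2-stop 5-stop 3-stop 4-Hub: 24+27+5+24+25+5 = 110
Hub-stop 1-stop 2-stop 5-stop 4-stop 3-Hub: 24+27+5+3+25+20 = 104
Hub-stop 1-stop 3-stop 2-stop 4-stop 5-Hub: 24+17+19+8+3+8 = 79
Hub-stop 1-stop 3-stop 2-stop 5-stop 4-Hub: 24+17+19+5+3+5 = 73
Hub-stop 1-stop 3-stop 4-stop 2-stop 5-Hub: 24+17+25+8+5+8 = 87
Hub-stop 1-stop 3-stop 4-stop 5-stop 2-Hub: 24+17+25+3+5+12 = 86
Hub-stop 1-stop 3-stop 5-stop 2-stop 4-Hub: 24+17+24+5+8+5 = 83
Hub-stop 1-stop 3-stop 5-stop 4-stop 2-Hub: 24+17+24+3+8+12 = 88
Hub-stop 1-stop 4-stop 2-stop 3-stop 5-Hub: 24+19+8+19+24+8 = 102
Hub-stop 1-stop 4-stop 2-stop 5-stop 3-Hub: 24+19+8+5+24+20 = 100
… (46 more)
The minimum is 73.
One optimal route: Hub → stop 1 → stop 3 → stop 2 → stop 5 → stop 4 → Hub (or its reverse).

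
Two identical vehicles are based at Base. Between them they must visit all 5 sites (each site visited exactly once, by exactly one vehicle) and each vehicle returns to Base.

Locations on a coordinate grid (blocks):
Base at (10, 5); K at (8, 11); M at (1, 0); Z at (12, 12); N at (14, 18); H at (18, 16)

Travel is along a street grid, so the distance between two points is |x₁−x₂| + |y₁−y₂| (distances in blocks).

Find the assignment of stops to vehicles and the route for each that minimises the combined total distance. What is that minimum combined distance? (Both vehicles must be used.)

74 blocks — the smallest possible combined total.

Try each way of splitting the stops between the two vehicles (each non-empty) and, for each split, find the best tour for each vehicle:
  {K} + {M, Z, N, H}: 16 + 70 = 86
  {M} + {K, Z, N, H}: 28 + 46 = 74
  {K, M} + {Z, N, H}: 40 + 42 = 82
  {Z} + {K, M, N, H}: 18 + 70 = 88
  {K, Z} + {M, N, H}: 22 + 70 = 92
  {M, Z} + {K, N, H}: 46 + 46 = 92
  … (15 splits in total)
Best: vehicle 1 Base → M → Base = 28; vehicle 2 Base → K → Z → N → H → Base = 46; combined 74.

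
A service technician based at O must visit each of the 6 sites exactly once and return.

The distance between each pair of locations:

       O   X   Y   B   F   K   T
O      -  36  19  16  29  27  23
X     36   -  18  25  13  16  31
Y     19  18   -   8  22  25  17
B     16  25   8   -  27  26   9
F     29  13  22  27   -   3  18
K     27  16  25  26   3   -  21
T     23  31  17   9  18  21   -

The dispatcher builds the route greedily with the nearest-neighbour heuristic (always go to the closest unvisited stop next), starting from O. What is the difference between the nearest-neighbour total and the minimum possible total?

O: B=16, Y=19, T=23, K=27, F=29, X=36 ⇒ B
B: Y=8, T=9, X=25, K=26, F=27 ⇒ Y
Y: T=17, X=18, F=22, K=25 ⇒ T
T: F=18, K=21, X=31 ⇒ F
F: K=3, X=13 ⇒ K
K: X=16 ⇒ X
NN route O → B → Y → T → F → K → X → O costs 114.
Optimal: O → Y → X → F → K → T → B → O costs 99 (by enumerating all 360 distinct tours).
Excess = 114 − 99 = 15.

Excess over optimum: 15.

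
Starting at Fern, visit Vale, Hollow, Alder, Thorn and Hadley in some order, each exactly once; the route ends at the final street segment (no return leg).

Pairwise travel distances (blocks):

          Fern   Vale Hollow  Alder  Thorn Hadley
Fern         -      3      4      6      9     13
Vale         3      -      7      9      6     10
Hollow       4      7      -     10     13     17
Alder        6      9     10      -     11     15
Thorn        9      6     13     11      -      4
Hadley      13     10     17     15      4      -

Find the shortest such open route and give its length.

There are 5! = 120 possible orderings.
Fern - Vale - Hollow - Alder - Thorn - Hadley: 3+7+10+11+4 = 35
Fern - Vale - Hollow - Alder - Hadley - Thorn: 3+7+10+15+4 = 39
Fern - Vale - Hollow - Thorn - Alder - Hadley: 3+7+13+11+15 = 49
Fern - Vale - Hollow - Thorn - Hadley - Alder: 3+7+13+4+15 = 42
Fern - Vale - Hollow - Hadley - Alder - Thorn: 3+7+17+15+11 = 53
Fern - Vale - Hollow - Hadley - Thorn - Alder: 3+7+17+4+11 = 42
Fern - Vale - Alder - Hollow - Thorn - Hadley: 3+9+10+13+4 = 39
Fern - Vale - Alder - Hollow - Hadley - Thorn: 3+9+10+17+4 = 43
Fern - Vale - Alder - Thorn - Hollow - Hadley: 3+9+11+13+17 = 53
Fern - Vale - Alder - Thorn - Hadley - Hollow: 3+9+11+4+17 = 44
Fern - Vale - Alder - Hadley - Hollow - Thorn: 3+9+15+17+13 = 57
Fern - Vale - Alder - Hadley - Thorn - Hollow: 3+9+15+4+13 = 44
Fern - Vale - Thorn - Hollow - Alder - Hadley: 3+6+13+10+15 = 47
Fern - Vale - Thorn - Hollow - Hadley - Alder: 3+6+13+17+15 = 54
… (106 more)
Fern - Hollow - Alder - Vale - Thorn - Hadley: 4+10+9+6+4 = 33  ← best
The minimum is 33.
One shortest path: Fern → Hollow → Alder → Vale → Thorn → Hadley.

Shortest open route: 33 blocks.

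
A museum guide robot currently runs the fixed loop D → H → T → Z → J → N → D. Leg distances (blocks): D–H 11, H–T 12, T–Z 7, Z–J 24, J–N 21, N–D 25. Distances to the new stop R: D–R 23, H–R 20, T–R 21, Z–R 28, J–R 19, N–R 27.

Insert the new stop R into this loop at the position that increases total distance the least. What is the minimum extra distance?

Minimum extra distance: 23 blocks, inserting R between Z and J.

Insertion cost between consecutive stops i–j is d(i,R) + d(R,j) − d(i,j):
  between D and H: 23 + 20 − 11 = 32
  between H and T: 20 + 21 − 12 = 29
  between T and Z: 21 + 28 − 7 = 42
  between Z and J: 28 + 19 − 24 = 23
  between J and N: 19 + 27 − 21 = 25
  between N and D: 27 + 23 − 25 = 25
Cheapest insertion is between Z and J, adding 23.
New total = 100 + 23 = 123.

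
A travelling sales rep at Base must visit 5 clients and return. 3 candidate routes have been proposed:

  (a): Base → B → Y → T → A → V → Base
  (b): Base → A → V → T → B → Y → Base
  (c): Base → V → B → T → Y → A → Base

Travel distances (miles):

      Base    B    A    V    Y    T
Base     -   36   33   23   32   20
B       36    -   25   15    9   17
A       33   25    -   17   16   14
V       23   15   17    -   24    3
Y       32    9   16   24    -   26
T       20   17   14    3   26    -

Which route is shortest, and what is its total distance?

111 miles — (b) is the shortest.

(a): 36 + 9 + 26 + 14 + 17 + 23 = 125
(b): 33 + 17 + 3 + 17 + 9 + 32 = 111
(c): 23 + 15 + 17 + 26 + 16 + 33 = 130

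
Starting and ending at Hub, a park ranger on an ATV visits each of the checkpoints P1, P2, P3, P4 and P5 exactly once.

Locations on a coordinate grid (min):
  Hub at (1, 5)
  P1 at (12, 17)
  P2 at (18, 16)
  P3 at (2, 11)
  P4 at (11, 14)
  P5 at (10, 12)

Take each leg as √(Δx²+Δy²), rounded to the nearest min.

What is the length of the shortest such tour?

44 min — the shortest possible round trip.

There are 60 distinct closed tours to check (reversals are equivalent).
Hub→P1→P2→P3→P4→P5→Hub: 16+6+17+9+2+11 = 61
Hub→P1→P2→P3→P5→P4→Hub: 16+6+17+8+2+13 = 62
Hub→P1→P2→P4→P3→P5→Hub: 16+6+7+9+8+11 = 57
Hub→P1→P2→P4→P5→P3→Hub: 16+6+7+2+8+6 = 45
Hub→P1→P2→P5→P3→P4→Hub: 16+6+9+8+9+13 = 61
Hub→P1→P2→P5→P4→P3→Hub: 16+6+9+2+9+6 = 48
Hub→P1→P3→P2→P4→P5→Hub: 16+12+17+7+2+11 = 65
Hub→P1→P3→P2→P5→P4→Hub: 16+12+17+9+2+13 = 69
Hub→P1→P3→P4→P2→P5→Hub: 16+12+9+7+9+11 = 64
Hub→P1→P3→P4→P5→P2→Hub: 16+12+9+2+9+20 = 68
Hub→P1→P3→P5→P2→P4→Hub: 16+12+8+9+7+13 = 65
Hub→P1→P3→P5→P4→P2→Hub: 16+12+8+2+7+20 = 65
Hub→P1→P4→P2→P3→P5→Hub: 16+3+7+17+8+11 = 62
Hub→P1→P4→P2→P5→P3→Hub: 16+3+7+9+8+6 = 49
… (46 more)
Hub→P3→P1→P2→P4→P5→Hub: 6+12+6+7+2+11 = 44  ← best
The minimum is 44.
One optimal route: Hub → P3 → P1 → P2 → P4 → P5 → Hub (or its reverse).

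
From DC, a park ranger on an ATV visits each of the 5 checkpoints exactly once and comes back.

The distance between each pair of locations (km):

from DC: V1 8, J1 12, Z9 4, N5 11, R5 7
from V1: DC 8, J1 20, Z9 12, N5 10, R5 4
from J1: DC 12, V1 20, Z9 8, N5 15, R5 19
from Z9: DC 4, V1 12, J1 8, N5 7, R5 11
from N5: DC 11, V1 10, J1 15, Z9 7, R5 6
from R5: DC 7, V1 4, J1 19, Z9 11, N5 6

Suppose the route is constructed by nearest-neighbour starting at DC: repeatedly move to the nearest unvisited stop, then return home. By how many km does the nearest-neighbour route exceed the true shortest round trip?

8 km longer than the optimal tour.

DC: Z9=4, R5=7, V1=8, N5=11, J1=12 ⇒ Z9
Z9: N5=7, J1=8, R5=11, V1=12 ⇒ N5
N5: R5=6, V1=10, J1=15 ⇒ R5
R5: V1=4, J1=19 ⇒ V1
V1: J1=20 ⇒ J1
NN route DC → Z9 → N5 → R5 → V1 → J1 → DC costs 53.
Optimal: DC → V1 → R5 → N5 → J1 → Z9 → DC costs 45 (by enumerating all 60 distinct tours).
Excess = 53 − 45 = 8.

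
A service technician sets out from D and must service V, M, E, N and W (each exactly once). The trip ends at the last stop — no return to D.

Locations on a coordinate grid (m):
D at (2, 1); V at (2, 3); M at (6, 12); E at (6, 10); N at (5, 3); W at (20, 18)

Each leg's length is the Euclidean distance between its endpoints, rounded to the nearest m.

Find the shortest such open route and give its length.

Minimum one-way distance = 29 m.

There are 5! = 120 possible orderings.
D→V→M→E→N→W: 2+10+2+7+21 = 42
D→V→M→E→W→N: 2+10+2+16+21 = 51
D→V→M→N→E→W: 2+10+9+7+16 = 44
D→V→M→N→W→E: 2+10+9+21+16 = 58
D→V→M→W→E→N: 2+10+15+16+7 = 50
D→V→M→W→N→E: 2+10+15+21+7 = 55
D→V→E→M→N→W: 2+8+2+9+21 = 42
D→V→E→M→W→N: 2+8+2+15+21 = 48
D→V→E→N→M→W: 2+8+7+9+15 = 41
D→V→E→N→W→M: 2+8+7+21+15 = 53
D→V→E→W→M→N: 2+8+16+15+9 = 50
D→V→E→W→N→M: 2+8+16+21+9 = 56
D→V→N→M→E→W: 2+3+9+2+16 = 32
D→V→N→M→W→E: 2+3+9+15+16 = 45
… (106 more)
D→V→N→E→M→W: 2+3+7+2+15 = 29  ← best
The minimum is 29.
One shortest path: D → V → N → E → M → W.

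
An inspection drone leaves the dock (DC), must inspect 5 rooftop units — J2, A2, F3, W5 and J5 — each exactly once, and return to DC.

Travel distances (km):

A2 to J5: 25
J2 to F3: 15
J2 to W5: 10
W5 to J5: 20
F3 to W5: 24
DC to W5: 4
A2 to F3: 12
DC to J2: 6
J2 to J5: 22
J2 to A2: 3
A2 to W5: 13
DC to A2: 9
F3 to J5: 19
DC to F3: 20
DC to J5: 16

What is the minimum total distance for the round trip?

Shortest round trip = 64 km.

There are 60 distinct closed tours to check (reversals are equivalent).
DC → J2 → A2 → F3 → W5 → J5 → DC: 6+3+12+24+20+16 = 81
DC → J2 → A2 → F3 → J5 → W5 → DC: 6+3+12+19+20+4 = 64
DC → J2 → A2 → W5 → F3 → J5 → DC: 6+3+13+24+19+16 = 81
DC → J2 → A2 → W5 → J5 → F3 → DC: 6+3+13+20+19+20 = 81
DC → J2 → A2 → J5 → F3 → W5 → DC: 6+3+25+19+24+4 = 81
DC → J2 → A2 → J5 → W5 → F3 → DC: 6+3+25+20+24+20 = 98
DC → J2 → F3 → A2 → W5 → J5 → DC: 6+15+12+13+20+16 = 82
DC → J2 → F3 → A2 → J5 → W5 → DC: 6+15+12+25+20+4 = 82
DC → J2 → F3 → W5 → A2 → J5 → DC: 6+15+24+13+25+16 = 99
DC → J2 → F3 → W5 → J5 → A2 → DC: 6+15+24+20+25+9 = 99
DC → J2 → F3 → J5 → A2 → W5 → DC: 6+15+19+25+13+4 = 82
DC → J2 → F3 → J5 → W5 → A2 → DC: 6+15+19+20+13+9 = 82
DC → J2 → W5 → A2 → F3 → J5 → DC: 6+10+13+12+19+16 = 76
DC → J2 → W5 → A2 → J5 → F3 → DC: 6+10+13+25+19+20 = 93
… (46 more)
The minimum is 64.
One optimal route: DC → J2 → A2 → F3 → J5 → W5 → DC (or its reverse).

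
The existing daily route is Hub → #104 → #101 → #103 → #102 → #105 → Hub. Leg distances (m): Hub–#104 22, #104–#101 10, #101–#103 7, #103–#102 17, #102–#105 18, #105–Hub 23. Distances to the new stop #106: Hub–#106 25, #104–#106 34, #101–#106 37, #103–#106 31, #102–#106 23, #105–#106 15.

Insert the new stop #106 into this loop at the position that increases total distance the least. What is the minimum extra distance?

Minimum extra distance: 17 m, inserting #106 between #105 and Hub.

Insertion cost between consecutive stops i–j is d(i,#106) + d(#106,j) − d(i,j):
  between Hub and #104: 25 + 34 − 22 = 37
  between #104 and #101: 34 + 37 − 10 = 61
  between #101 and #103: 37 + 31 − 7 = 61
  between #103 and #102: 31 + 23 − 17 = 37
  between #102 and #105: 23 + 15 − 18 = 20
  between #105 and Hub: 15 + 25 − 23 = 17
Cheapest insertion is between #105 and Hub, adding 17.
New total = 97 + 17 = 114.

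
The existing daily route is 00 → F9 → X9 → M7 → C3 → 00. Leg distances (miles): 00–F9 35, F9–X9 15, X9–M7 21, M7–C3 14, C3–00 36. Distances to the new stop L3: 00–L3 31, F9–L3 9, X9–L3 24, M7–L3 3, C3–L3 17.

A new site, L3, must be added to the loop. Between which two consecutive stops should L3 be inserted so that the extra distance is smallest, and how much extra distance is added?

Minimum extra distance: 5 miles, inserting L3 between 00 and F9.

Insertion cost between consecutive stops i–j is d(i,L3) + d(L3,j) − d(i,j):
  between 00 and F9: 31 + 9 − 35 = 5
  between F9 and X9: 9 + 24 − 15 = 18
  between X9 and M7: 24 + 3 − 21 = 6
  between M7 and C3: 3 + 17 − 14 = 6
  between C3 and 00: 17 + 31 − 36 = 12
Cheapest insertion is between 00 and F9, adding 5.
New total = 121 + 5 = 126.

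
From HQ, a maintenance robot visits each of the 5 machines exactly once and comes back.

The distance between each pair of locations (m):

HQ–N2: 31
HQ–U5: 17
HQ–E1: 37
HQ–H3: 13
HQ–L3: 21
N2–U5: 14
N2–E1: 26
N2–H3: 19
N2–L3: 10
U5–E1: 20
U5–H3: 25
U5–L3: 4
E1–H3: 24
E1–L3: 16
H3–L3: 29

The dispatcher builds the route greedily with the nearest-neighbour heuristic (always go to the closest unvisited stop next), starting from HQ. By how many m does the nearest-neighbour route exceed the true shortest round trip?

9 m longer than the optimal tour.

From HQ: H3=13, U5=17, L3=21, N2=31, E1=37 → choose H3 (13).
From H3: N2=19, E1=24, U5=25, L3=29 → choose N2 (19).
From N2: L3=10, U5=14, E1=26 → choose L3 (10).
From L3: U5=4, E1=16 → choose U5 (4).
From U5: E1=20 → choose E1 (20).
NN route HQ → H3 → N2 → L3 → U5 → E1 → HQ costs 103.
Optimal: HQ → U5 → N2 → L3 → E1 → H3 → HQ costs 94 (by enumerating all 60 distinct tours).
Excess = 103 − 94 = 9.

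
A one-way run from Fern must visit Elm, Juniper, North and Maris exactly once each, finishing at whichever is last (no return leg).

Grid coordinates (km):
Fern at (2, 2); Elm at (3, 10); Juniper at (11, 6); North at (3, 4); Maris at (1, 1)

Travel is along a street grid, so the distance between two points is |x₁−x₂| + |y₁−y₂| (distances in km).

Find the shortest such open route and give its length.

25 km — the minimum one-way total.

There are 4! = 24 possible orderings.
Fern - Elm - Juniper - North - Maris: 9+12+10+5 = 36
Fern - Elm - Juniper - Maris - North: 9+12+15+5 = 41
Fern - Elm - North - Juniper - Maris: 9+6+10+15 = 40
Fern - Elm - North - Maris - Juniper: 9+6+5+15 = 35
Fern - Elm - Maris - Juniper - North: 9+11+15+10 = 45
Fern - Elm - Maris - North - Juniper: 9+11+5+10 = 35
Fern - Juniper - Elm - North - Maris: 13+12+6+5 = 36
Fern - Juniper - Elm - Maris - North: 13+12+11+5 = 41
Fern - Juniper - North - Elm - Maris: 13+10+6+11 = 40
Fern - Juniper - North - Maris - Elm: 13+10+5+11 = 39
Fern - Juniper - Maris - Elm - North: 13+15+11+6 = 45
Fern - Juniper - Maris - North - Elm: 13+15+5+6 = 39
Fern - North - Elm - Juniper - Maris: 3+6+12+15 = 36
Fern - North - Elm - Maris - Juniper: 3+6+11+15 = 35
… (10 more)
Fern - Maris - North - Elm - Juniper: 2+5+6+12 = 25  ← best
The minimum is 25.
One shortest path: Fern → Maris → North → Elm → Juniper.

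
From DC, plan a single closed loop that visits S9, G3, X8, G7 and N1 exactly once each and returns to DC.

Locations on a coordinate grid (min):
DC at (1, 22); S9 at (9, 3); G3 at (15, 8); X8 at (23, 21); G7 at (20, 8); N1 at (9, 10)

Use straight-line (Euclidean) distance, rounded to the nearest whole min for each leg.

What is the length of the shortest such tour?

Shortest round trip = 69 min.

DC→S9→G3→X8→G7→N1→DC: 21+8+15+13+11+14 = 82
DC→S9→G3→X8→N1→G7→DC: 21+8+15+18+11+24 = 97
DC→S9→G3→G7→X8→N1→DC: 21+8+5+13+18+14 = 79
DC→S9→G3→G7→N1→X8→DC: 21+8+5+11+18+22 = 85
DC→S9→G3→N1→X8→G7→DC: 21+8+6+18+13+24 = 90
DC→S9→G3→N1→G7→X8→DC: 21+8+6+11+13+22 = 81
DC→S9→X8→G3→G7→N1→DC: 21+23+15+5+11+14 = 89
DC→S9→X8→G3→N1→G7→DC: 21+23+15+6+11+24 = 100
DC→S9→X8→G7→G3→N1→DC: 21+23+13+5+6+14 = 82
DC→S9→X8→G7→N1→G3→DC: 21+23+13+11+6+20 = 94
DC→S9→X8→N1→G3→G7→DC: 21+23+18+6+5+24 = 97
DC→S9→X8→N1→G7→G3→DC: 21+23+18+11+5+20 = 98
DC→S9→G7→G3→X8→N1→DC: 21+12+5+15+18+14 = 85
DC→S9→G7→G3→N1→X8→DC: 21+12+5+6+18+22 = 84
… (46 more)
DC→X8→G7→G3→S9→N1→DC: 22+13+5+8+7+14 = 69  ← best
The minimum is 69.
One optimal route: DC → X8 → G7 → G3 → S9 → N1 → DC (or its reverse).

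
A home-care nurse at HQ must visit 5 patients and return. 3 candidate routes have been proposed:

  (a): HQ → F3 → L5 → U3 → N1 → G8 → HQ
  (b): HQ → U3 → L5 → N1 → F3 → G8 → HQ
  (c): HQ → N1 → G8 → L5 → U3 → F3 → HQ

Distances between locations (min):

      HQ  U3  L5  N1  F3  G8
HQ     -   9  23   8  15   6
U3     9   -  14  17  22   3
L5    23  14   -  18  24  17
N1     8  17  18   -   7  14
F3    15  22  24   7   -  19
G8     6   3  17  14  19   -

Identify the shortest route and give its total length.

(a): 15 + 24 + 14 + 17 + 14 + 6 = 90
(b): 9 + 14 + 18 + 7 + 19 + 6 = 73
(c): 8 + 14 + 17 + 14 + 22 + 15 = 90

73 min — (b) is the shortest.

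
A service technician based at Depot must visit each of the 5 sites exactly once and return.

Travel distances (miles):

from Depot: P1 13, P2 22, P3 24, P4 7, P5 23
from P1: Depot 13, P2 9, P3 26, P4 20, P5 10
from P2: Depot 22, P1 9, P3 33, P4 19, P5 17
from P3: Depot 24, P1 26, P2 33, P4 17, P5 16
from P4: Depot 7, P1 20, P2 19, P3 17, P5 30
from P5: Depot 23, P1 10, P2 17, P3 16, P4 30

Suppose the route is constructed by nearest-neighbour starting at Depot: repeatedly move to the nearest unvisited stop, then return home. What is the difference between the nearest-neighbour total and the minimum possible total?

From Depot: P4=7, P1=13, P2=22, P5=23, P3=24 → choose P4 (7).
From P4: P3=17, P2=19, P1=20, P5=30 → choose P3 (17).
From P3: P5=16, P1=26, P2=33 → choose P5 (16).
From P5: P1=10, P2=17 → choose P1 (10).
From P1: P2=9 → choose P2 (9).
NN route Depot → P4 → P3 → P5 → P1 → P2 → Depot costs 81.
Optimal: Depot → P1 → P2 → P5 → P3 → P4 → Depot costs 79 (by enumerating all 60 distinct tours).
Excess = 81 − 79 = 2.

2 miles longer than the optimal tour.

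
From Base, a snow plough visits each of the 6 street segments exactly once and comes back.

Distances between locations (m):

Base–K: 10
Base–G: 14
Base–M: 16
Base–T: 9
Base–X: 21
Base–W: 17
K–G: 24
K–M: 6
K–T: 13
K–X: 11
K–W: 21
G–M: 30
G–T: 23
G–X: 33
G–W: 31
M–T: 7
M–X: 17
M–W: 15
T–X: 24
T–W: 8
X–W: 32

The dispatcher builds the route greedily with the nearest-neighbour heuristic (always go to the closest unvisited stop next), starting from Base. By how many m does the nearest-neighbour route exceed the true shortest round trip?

The nearest-neighbour route is 14 m longer than optimal.

From Base: T=9, K=10, G=14, M=16, W=17, X=21 → choose T (9).
From T: M=7, W=8, K=13, G=23, X=24 → choose M (7).
From M: K=6, W=15, X=17, G=30 → choose K (6).
From K: X=11, W=21, G=24 → choose X (11).
From X: W=32, G=33 → choose W (32).
From W: G=31 → choose G (31).
NN route Base → T → M → K → X → W → G → Base costs 110.
Optimal: Base → G → X → K → M → T → W → Base costs 96 (by enumerating all 360 distinct tours).
Excess = 110 − 96 = 14.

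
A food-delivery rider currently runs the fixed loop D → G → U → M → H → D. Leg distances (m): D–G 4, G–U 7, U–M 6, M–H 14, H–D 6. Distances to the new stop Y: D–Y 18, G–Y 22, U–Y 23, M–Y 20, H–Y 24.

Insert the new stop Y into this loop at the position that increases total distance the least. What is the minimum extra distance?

Insertion cost between consecutive stops i–j is d(i,Y) + d(Y,j) − d(i,j):
  between D and G: 18 + 22 − 4 = 36
  between G and U: 22 + 23 − 7 = 38
  between U and M: 23 + 20 − 6 = 37
  between M and H: 20 + 24 − 14 = 30
  between H and D: 24 + 18 − 6 = 36
Cheapest insertion is between M and H, adding 30.
New total = 37 + 30 = 67.

+30 m — insert Y between M and H.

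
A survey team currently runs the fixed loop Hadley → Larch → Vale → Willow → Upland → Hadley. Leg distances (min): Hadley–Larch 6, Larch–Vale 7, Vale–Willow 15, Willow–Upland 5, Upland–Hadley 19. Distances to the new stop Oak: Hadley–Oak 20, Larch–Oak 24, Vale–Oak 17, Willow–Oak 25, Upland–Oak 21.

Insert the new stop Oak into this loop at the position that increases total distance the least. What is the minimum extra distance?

Adding 22 min by placing Oak on the Upland–Hadley leg.

Insertion cost between consecutive stops i–j is d(i,Oak) + d(Oak,j) − d(i,j):
  between Hadley and Larch: 20 + 24 − 6 = 38
  between Larch and Vale: 24 + 17 − 7 = 34
  between Vale and Willow: 17 + 25 − 15 = 27
  between Willow and Upland: 25 + 21 − 5 = 41
  between Upland and Hadley: 21 + 20 − 19 = 22
Cheapest insertion is between Upland and Hadley, adding 22.
New total = 52 + 22 = 74.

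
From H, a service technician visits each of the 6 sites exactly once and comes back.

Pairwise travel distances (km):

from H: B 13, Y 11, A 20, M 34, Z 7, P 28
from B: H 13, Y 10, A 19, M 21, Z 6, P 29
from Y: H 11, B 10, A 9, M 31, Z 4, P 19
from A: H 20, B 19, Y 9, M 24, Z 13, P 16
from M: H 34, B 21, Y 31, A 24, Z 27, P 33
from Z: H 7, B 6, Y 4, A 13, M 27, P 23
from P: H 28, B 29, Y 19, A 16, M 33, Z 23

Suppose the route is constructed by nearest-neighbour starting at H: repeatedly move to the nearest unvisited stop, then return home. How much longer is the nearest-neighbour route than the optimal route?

H: Z=7, Y=11, B=13, A=20, P=28, M=34 ⇒ Z
Z: Y=4, B=6, A=13, P=23, M=27 ⇒ Y
Y: A=9, B=10, P=19, M=31 ⇒ A
A: P=16, B=19, M=24 ⇒ P
P: B=29, M=33 ⇒ B
B: M=21 ⇒ M
NN route H → Z → Y → A → P → B → M → H costs 120.
Optimal: H → B → M → P → A → Y → Z → H costs 103 (by enumerating all 360 distinct tours).
Excess = 120 − 103 = 17.

The nearest-neighbour route is 17 km longer than optimal.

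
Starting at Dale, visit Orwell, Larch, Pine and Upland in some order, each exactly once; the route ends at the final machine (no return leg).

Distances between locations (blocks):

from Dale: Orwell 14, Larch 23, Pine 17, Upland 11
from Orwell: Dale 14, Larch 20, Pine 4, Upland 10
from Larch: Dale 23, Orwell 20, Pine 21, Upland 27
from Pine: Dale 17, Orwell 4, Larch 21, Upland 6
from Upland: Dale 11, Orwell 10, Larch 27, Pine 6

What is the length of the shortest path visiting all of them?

41 blocks — the minimum one-way total.

There are 4! = 24 possible orderings.
Dale - Orwell - Larch - Pine - Upland: 14+20+21+6 = 61
Dale - Orwell - Larch - Upland - Pine: 14+20+27+6 = 67
Dale - Orwell - Pine - Larch - Upland: 14+4+21+27 = 66
Dale - Orwell - Pine - Upland - Larch: 14+4+6+27 = 51
Dale - Orwell - Upland - Larch - Pine: 14+10+27+21 = 72
Dale - Orwell - Upland - Pine - Larch: 14+10+6+21 = 51
Dale - Larch - Orwell - Pine - Upland: 23+20+4+6 = 53
Dale - Larch - Orwell - Upland - Pine: 23+20+10+6 = 59
Dale - Larch - Pine - Orwell - Upland: 23+21+4+10 = 58
Dale - Larch - Pine - Upland - Orwell: 23+21+6+10 = 60
Dale - Larch - Upland - Orwell - Pine: 23+27+10+4 = 64
Dale - Larch - Upland - Pine - Orwell: 23+27+6+4 = 60
Dale - Pine - Orwell - Larch - Upland: 17+4+20+27 = 68
Dale - Pine - Orwell - Upland - Larch: 17+4+10+27 = 58
… (10 more)
Dale - Upland - Pine - Orwell - Larch: 11+6+4+20 = 41  ← best
The minimum is 41.
One shortest path: Dale → Upland → Pine → Orwell → Larch.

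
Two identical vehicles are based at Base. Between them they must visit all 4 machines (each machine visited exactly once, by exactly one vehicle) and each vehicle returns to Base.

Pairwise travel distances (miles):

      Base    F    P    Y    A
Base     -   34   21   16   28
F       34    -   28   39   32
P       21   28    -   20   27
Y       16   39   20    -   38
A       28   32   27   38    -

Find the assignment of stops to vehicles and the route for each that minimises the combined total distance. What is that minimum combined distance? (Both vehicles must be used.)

Minimum combined distance: 141 miles.

Try each way of splitting the stops between the two vehicles (each non-empty) and, for each split, find the best tour for each vehicle:
  {F} + {P, Y, A}: 68 + 91 = 159
  {P} + {F, Y, A}: 42 + 115 = 157
  {F, P} + {Y, A}: 83 + 82 = 165
  {Y} + {F, P, A}: 32 + 109 = 141
  {F, Y} + {P, A}: 89 + 76 = 165
  {P, Y} + {F, A}: 57 + 94 = 151
  … (7 splits in total)
Best: vehicle 1 Base → Y → Base = 32; vehicle 2 Base → P → F → A → Base = 109; combined 141.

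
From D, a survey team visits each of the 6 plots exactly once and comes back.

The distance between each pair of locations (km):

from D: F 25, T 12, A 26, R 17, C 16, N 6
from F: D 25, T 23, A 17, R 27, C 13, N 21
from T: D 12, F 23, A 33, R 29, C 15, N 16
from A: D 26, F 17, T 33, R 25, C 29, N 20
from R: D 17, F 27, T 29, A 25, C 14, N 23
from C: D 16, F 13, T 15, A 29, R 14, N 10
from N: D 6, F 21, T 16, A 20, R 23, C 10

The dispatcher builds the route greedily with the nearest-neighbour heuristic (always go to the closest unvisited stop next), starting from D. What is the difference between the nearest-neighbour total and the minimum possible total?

From D: N=6, T=12, C=16, R=17, F=25, A=26 → choose N (6).
From N: C=10, T=16, A=20, F=21, R=23 → choose C (10).
From C: F=13, R=14, T=15, A=29 → choose F (13).
From F: A=17, T=23, R=27 → choose A (17).
From A: R=25, T=33 → choose R (25).
From R: T=29 → choose T (29).
NN route D → N → C → F → A → R → T → D costs 112.
Optimal: D → T → F → A → R → C → N → D costs 107 (by enumerating all 360 distinct tours).
Excess = 112 − 107 = 5.

5 km longer than the optimal tour.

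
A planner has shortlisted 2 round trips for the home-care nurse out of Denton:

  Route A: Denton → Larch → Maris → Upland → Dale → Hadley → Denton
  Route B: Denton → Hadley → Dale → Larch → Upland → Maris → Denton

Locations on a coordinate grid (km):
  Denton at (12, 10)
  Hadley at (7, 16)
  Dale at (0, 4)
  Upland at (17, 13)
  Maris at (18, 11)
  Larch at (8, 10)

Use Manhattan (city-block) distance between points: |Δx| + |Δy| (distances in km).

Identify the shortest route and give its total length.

Route A: 4 + 11 + 3 + 26 + 19 + 11 = 74
Route B: 11 + 19 + 14 + 12 + 3 + 7 = 66

66 km — Route B is the shortest.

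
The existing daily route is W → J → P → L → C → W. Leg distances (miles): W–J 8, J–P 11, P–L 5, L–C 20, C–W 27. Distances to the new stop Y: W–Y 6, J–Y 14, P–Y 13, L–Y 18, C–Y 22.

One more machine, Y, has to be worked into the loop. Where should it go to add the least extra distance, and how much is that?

+1 miles — insert Y between C and W.

Insertion cost between consecutive stops i–j is d(i,Y) + d(Y,j) − d(i,j):
  between W and J: 6 + 14 − 8 = 12
  between J and P: 14 + 13 − 11 = 16
  between P and L: 13 + 18 − 5 = 26
  between L and C: 18 + 22 − 20 = 20
  between C and W: 22 + 6 − 27 = 1
Cheapest insertion is between C and W, adding 1.
New total = 71 + 1 = 72.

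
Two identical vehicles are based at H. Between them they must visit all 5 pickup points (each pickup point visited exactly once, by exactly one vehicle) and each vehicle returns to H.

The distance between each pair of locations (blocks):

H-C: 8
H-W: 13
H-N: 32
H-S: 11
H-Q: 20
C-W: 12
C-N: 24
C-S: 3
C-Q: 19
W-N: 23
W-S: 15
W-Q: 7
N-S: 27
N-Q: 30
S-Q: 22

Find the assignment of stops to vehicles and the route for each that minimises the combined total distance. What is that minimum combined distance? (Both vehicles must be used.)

There are 2^4 − 1 = 15 ways to divide the 5 stops into two non-empty groups. For each, the best each vehicle can do is its own shortest tour through its group:
  {C} + {W, N, S, Q}: 16 + 88 = 104
  {W} + {C, N, S, Q}: 26 + 88 = 114
  {C, W} + {N, S, Q}: 33 + 88 = 121
  {N} + {C, W, S, Q}: 64 + 53 = 117
  {C, N} + {W, S, Q}: 64 + 53 = 117
  {W, N} + {C, S, Q}: 68 + 53 = 121
  … (15 splits in total)
Best: vehicle 1 H → C → H = 16; vehicle 2 H → W → Q → N → S → H = 88; combined 104.

Minimum combined distance: 104 blocks.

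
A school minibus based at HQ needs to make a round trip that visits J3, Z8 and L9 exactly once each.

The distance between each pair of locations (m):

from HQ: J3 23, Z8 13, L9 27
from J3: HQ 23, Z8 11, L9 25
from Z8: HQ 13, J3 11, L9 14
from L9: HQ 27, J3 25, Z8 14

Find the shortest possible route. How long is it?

With 3 stops there are 3!/2 = 3 distinct round trips (a route and its reverse cost the same).
HQ-J3-Z8-L9-HQ: 23+11+14+27 = 75
HQ-J3-L9-Z8-HQ: 23+25+14+13 = 75
HQ-Z8-J3-L9-HQ: 13+11+25+27 = 76
The minimum is 75.
One optimal route: HQ → J3 → Z8 → L9 → HQ (or its reverse).

75 m — the shortest possible round trip.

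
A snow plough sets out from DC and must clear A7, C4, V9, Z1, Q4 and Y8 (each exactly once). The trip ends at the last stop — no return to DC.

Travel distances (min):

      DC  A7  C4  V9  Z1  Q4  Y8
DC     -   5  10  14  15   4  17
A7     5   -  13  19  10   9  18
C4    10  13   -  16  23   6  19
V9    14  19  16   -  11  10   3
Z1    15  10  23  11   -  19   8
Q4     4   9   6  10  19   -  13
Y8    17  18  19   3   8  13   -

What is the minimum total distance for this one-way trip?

There are 6! = 720 possible orderings.
DC → A7 → C4 → V9 → Z1 → Q4 → Y8: 5+13+16+11+19+13 = 77
DC → A7 → C4 → V9 → Z1 → Y8 → Q4: 5+13+16+11+8+13 = 66
DC → A7 → C4 → V9 → Q4 → Z1 → Y8: 5+13+16+10+19+8 = 71
DC → A7 → C4 → V9 → Q4 → Y8 → Z1: 5+13+16+10+13+8 = 65
DC → A7 → C4 → V9 → Y8 → Z1 → Q4: 5+13+16+3+8+19 = 64
DC → A7 → C4 → V9 → Y8 → Q4 → Z1: 5+13+16+3+13+19 = 69
DC → A7 → C4 → Z1 → V9 → Q4 → Y8: 5+13+23+11+10+13 = 75
DC → A7 → C4 → Z1 → V9 → Y8 → Q4: 5+13+23+11+3+13 = 68
… (712 more)
DC → A7 → Z1 → Y8 → V9 → Q4 → C4: 5+10+8+3+10+6 = 42  ← best
The minimum is 42.
One shortest path: DC → A7 → Z1 → Y8 → V9 → Q4 → C4.

42 min — the minimum one-way total.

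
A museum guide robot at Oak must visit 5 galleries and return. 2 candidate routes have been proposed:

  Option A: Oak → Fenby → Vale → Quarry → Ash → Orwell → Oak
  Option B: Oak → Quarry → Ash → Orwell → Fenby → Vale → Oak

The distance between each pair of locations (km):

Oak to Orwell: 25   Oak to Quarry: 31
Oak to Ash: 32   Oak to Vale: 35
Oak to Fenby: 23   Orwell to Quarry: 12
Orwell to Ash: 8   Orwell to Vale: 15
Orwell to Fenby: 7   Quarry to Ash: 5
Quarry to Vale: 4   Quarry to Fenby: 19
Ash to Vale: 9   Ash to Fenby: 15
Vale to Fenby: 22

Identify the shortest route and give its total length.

Option A: 23 + 22 + 4 + 5 + 8 + 25 = 87
Option B: 31 + 5 + 8 + 7 + 22 + 35 = 108

87 km — Option A is the shortest.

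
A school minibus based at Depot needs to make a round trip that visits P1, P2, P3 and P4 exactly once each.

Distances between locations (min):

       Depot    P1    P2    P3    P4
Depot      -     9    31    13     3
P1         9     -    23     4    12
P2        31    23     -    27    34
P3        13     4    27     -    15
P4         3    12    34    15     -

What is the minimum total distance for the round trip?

Shortest round trip = 76 min.

With 4 stops there are 4!/2 = 12 distinct round trips (a route and its reverse cost the same).
Depot - P1 - P2 - P3 - P4 - Depot: 9+23+27+15+3 = 77
Depot - P1 - P2 - P4 - P3 - Depot: 9+23+34+15+13 = 94
Depot - P1 - P3 - P2 - P4 - Depot: 9+4+27+34+3 = 77
Depot - P1 - P3 - P4 - P2 - Depot: 9+4+15+34+31 = 93
Depot - P1 - P4 - P2 - P3 - Depot: 9+12+34+27+13 = 95
Depot - P1 - P4 - P3 - P2 - Depot: 9+12+15+27+31 = 94
Depot - P2 - P1 - P3 - P4 - Depot: 31+23+4+15+3 = 76
Depot - P2 - P1 - P4 - P3 - Depot: 31+23+12+15+13 = 94
Depot - P2 - P3 - P1 - P4 - Depot: 31+27+4+12+3 = 77
Depot - P2 - P4 - P1 - P3 - Depot: 31+34+12+4+13 = 94
Depot - P3 - P1 - P2 - P4 - Depot: 13+4+23+34+3 = 77
Depot - P3 - P2 - P1 - P4 - Depot: 13+27+23+12+3 = 78
The minimum is 76.
One optimal route: Depot → P2 → P1 → P3 → P4 → Depot (or its reverse).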